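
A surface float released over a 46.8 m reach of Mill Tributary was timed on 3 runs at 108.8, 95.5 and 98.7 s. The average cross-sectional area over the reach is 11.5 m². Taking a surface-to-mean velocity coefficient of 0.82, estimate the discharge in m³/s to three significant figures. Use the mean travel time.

t̄ = (108.8 + 95.5 + 98.7) / 3 = 101 s
v_surface = L / t̄ = 46.8 / 101 = 0.4634 m/s
v_mean = 0.82 × 0.4634 = 0.3800 m/s
Q = A × v_mean = 11.5 × 0.3800 = 4.370 m³/s

4.37 m³/s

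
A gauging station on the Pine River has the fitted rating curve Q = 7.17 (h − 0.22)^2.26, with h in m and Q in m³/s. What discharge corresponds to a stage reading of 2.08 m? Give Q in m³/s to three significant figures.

29.1 m³/s

Q = 7.17 × (2.08 − 0.22)^2.26 = 7.17 × 1.86^2.26 = 29.15 m³/s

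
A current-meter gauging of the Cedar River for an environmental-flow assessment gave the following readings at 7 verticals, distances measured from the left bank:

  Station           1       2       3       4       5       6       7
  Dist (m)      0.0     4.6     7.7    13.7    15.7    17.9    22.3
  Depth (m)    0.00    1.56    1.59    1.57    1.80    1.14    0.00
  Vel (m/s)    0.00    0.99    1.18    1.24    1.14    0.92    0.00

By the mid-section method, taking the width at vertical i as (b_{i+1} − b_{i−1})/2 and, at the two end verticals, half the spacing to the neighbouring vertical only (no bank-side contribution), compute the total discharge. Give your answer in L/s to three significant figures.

w_2 = (7.7 − 0.0)/2 = 3.85 m; q_2 = 0.99 × 1.56 × 3.85 = 5.946 m³/s
w_3 = (13.7 − 4.6)/2 = 4.55 m; q_3 = 1.18 × 1.59 × 4.55 = 8.537 m³/s
w_4 = (15.7 − 7.7)/2 = 4 m; q_4 = 1.24 × 1.57 × 4 = 7.787 m³/s
w_5 = (17.9 − 13.7)/2 = 2.1 m; q_5 = 1.14 × 1.80 × 2.1 = 4.309 m³/s
w_6 = (22.3 − 15.7)/2 = 3.3 m; q_6 = 0.92 × 1.14 × 3.3 = 3.461 m³/s
Stations 1, 7 contribute zero (depth or velocity is 0).
Q = Σ qᵢ = 30.04 m³/s
= 30.04 × 1000 = 30040 L/s

30000 L/s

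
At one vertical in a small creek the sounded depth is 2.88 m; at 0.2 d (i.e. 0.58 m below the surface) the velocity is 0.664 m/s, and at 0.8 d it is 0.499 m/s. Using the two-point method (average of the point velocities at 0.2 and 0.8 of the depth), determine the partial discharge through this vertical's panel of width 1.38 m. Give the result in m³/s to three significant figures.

2.31 m³/s

v̄ = (0.664 + 0.499) / 2 = 0.5815 m/s
q = v̄ × d × w = 0.5815 × 2.88 × 1.38 = 2.311 m³/s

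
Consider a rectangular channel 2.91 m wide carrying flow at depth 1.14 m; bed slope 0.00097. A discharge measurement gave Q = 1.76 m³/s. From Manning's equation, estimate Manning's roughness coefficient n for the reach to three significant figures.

0.0436

A = b·y = 2.91 × 1.14 = 3.317 m²
P = b + 2y = 2.91 + 2×1.14 = 5.190 m
R = A/P = 3.317/5.190 = 0.6392 m
n = (1/Q)·A·R^(2/3)·S^(1/2) = (1/1.76) × 3.317 × 0.7420 × 0.03114 = 0.04356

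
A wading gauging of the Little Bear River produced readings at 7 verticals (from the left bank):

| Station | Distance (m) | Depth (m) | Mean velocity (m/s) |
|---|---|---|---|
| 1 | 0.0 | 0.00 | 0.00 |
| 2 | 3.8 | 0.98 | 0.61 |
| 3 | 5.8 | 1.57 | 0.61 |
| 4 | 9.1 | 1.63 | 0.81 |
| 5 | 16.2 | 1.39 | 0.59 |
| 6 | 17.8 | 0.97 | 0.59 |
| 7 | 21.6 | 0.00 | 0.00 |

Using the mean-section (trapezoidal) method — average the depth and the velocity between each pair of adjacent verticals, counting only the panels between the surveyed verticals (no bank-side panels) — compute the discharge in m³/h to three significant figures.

54100 m³/h

Panel 1-2: Δb = 3.8 m, d̄ = (0.00+0.98)/2 = 0.49, v̄ = (0.00+0.61)/2 = 0.305 → q = 3.8×0.49×0.305 = 0.5679 m³/s
Panel 2-3: Δb = 2 m, d̄ = (0.98+1.57)/2 = 1.275, v̄ = (0.61+0.61)/2 = 0.61 → q = 2×1.275×0.61 = 1.556 m³/s
Panel 3-4: Δb = 3.3 m, d̄ = (1.57+1.63)/2 = 1.6, v̄ = (0.61+0.81)/2 = 0.71 → q = 3.3×1.6×0.71 = 3.749 m³/s
Panel 4-5: Δb = 7.1 m, d̄ = (1.63+1.39)/2 = 1.51, v̄ = (0.81+0.59)/2 = 0.7 → q = 7.1×1.51×0.7 = 7.505 m³/s
Panel 5-6: Δb = 1.6 m, d̄ = (1.39+0.97)/2 = 1.18, v̄ = (0.59+0.59)/2 = 0.59 → q = 1.6×1.18×0.59 = 1.114 m³/s
Panel 6-7: Δb = 3.8 m, d̄ = (0.97+0.00)/2 = 0.485, v̄ = (0.59+0.00)/2 = 0.295 → q = 3.8×0.485×0.295 = 0.5437 m³/s
Q = Σ q = 15.03 m³/s
= 15.03 × 3600 = 54120 m³/h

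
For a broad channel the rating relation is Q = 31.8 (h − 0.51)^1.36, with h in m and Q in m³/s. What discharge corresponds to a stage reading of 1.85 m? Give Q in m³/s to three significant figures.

Q = 31.8 × (1.85 − 0.51)^1.36 = 31.8 × 1.34^1.36 = 47.35 m³/s

47.3 m³/s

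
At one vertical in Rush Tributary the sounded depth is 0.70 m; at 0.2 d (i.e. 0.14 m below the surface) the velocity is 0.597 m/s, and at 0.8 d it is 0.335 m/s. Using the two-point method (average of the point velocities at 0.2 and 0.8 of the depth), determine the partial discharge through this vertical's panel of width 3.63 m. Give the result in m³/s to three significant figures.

1.18 m³/s

v̄ = (0.597 + 0.335) / 2 = 0.4660 m/s
q = v̄ × d × w = 0.4660 × 0.70 × 3.63 = 1.184 m³/s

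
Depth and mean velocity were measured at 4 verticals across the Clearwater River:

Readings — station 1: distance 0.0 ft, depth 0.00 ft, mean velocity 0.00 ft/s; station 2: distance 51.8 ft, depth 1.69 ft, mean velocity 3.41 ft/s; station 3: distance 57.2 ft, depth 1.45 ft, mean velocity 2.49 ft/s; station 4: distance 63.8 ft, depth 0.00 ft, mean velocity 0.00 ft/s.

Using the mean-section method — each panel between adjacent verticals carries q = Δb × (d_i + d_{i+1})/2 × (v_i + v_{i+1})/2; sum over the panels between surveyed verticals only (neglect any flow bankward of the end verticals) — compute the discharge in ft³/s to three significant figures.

106 ft³/s

Panel 1-2: Δb = 51.8 ft, d̄ = (0.00+1.69)/2 = 0.845, v̄ = (0.00+3.41)/2 = 1.705 → q = 51.8×0.845×1.705 = 74.63 ft³/s
Panel 2-3: Δb = 5.4 ft, d̄ = (1.69+1.45)/2 = 1.57, v̄ = (3.41+2.49)/2 = 2.95 → q = 5.4×1.57×2.95 = 25.01 ft³/s
Panel 3-4: Δb = 6.6 ft, d̄ = (1.45+0.00)/2 = 0.725, v̄ = (2.49+0.00)/2 = 1.245 → q = 6.6×0.725×1.245 = 5.957 ft³/s
Q = Σ q = 105.6 ft³/s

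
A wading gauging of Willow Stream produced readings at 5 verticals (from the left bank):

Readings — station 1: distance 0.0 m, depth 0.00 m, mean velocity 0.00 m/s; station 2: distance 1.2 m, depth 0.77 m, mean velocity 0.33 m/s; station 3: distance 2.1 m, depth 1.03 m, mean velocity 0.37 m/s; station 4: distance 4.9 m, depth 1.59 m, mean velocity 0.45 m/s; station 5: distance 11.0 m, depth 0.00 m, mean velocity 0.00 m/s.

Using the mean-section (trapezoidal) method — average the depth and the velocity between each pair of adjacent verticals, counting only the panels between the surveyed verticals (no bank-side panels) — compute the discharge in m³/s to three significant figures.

Panel 1-2: Δb = 1.2 m, d̄ = (0.00+0.77)/2 = 0.385, v̄ = (0.00+0.33)/2 = 0.165 → q = 1.2×0.385×0.165 = 0.07623 m³/s
Panel 2-3: Δb = 0.9 m, d̄ = (0.77+1.03)/2 = 0.9, v̄ = (0.33+0.37)/2 = 0.35 → q = 0.9×0.9×0.35 = 0.2835 m³/s
Panel 3-4: Δb = 2.8 m, d̄ = (1.03+1.59)/2 = 1.31, v̄ = (0.37+0.45)/2 = 0.41 → q = 2.8×1.31×0.41 = 1.504 m³/s
Panel 4-5: Δb = 6.1 m, d̄ = (1.59+0.00)/2 = 0.795, v̄ = (0.45+0.00)/2 = 0.225 → q = 6.1×0.795×0.225 = 1.091 m³/s
Q = Σ q = 2.955 m³/s

2.95 m³/s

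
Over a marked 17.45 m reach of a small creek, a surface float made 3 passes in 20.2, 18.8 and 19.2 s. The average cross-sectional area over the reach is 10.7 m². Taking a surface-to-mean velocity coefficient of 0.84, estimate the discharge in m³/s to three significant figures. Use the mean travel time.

8.08 m³/s

t̄ = (20.2 + 18.8 + 19.2) / 3 = 19.4 s
v_surface = L / t̄ = 17.45 / 19.4 = 0.8995 m/s
v_mean = 0.84 × 0.8995 = 0.7556 m/s
Q = A × v_mean = 10.7 × 0.7556 = 8.085 m³/s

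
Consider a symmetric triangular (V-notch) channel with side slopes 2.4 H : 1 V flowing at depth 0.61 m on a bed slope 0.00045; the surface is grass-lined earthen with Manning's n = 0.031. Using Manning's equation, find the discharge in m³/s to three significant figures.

A = z·y² = 2.4×0.61² = 0.8930 m²
P = 2y√(1+z²) = 2×0.61×√(1+2.4²) = 3.172 m
R = A/P = 0.8930/3.172 = 0.2815 m
Q = (1/n)·A·R^(2/3)·S^(1/2) = (1/0.031) × 0.8930 × 0.2815^(2/3) × 0.00045^(1/2) = 0.2625 m³/s

0.263 m³/s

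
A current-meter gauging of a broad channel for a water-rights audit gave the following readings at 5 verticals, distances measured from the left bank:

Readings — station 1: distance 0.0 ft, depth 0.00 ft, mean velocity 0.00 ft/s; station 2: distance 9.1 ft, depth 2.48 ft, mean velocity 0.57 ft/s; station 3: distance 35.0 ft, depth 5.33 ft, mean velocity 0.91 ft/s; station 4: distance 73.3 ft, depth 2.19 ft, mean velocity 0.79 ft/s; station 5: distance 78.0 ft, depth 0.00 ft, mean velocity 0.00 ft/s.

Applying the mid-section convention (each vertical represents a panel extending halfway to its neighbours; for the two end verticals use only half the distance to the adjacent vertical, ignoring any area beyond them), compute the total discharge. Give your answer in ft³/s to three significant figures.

218 ft³/s

w_2 = (35.0 − 0.0)/2 = 17.5 ft; q_2 = 0.57 × 2.48 × 17.5 = 24.74 ft³/s
w_3 = (73.3 − 9.1)/2 = 32.1 ft; q_3 = 0.91 × 5.33 × 32.1 = 155.7 ft³/s
w_4 = (78.0 − 35.0)/2 = 21.5 ft; q_4 = 0.79 × 2.19 × 21.5 = 37.20 ft³/s
Stations 1, 5 contribute zero (depth or velocity is 0).
Q = Σ qᵢ = 217.6 ft³/s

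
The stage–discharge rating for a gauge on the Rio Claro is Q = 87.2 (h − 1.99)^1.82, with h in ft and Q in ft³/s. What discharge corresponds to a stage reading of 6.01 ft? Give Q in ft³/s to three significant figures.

1100 ft³/s

Q = 87.2 × (6.01 − 1.99)^1.82 = 87.2 × 4.02^1.82 = 1097 ft³/s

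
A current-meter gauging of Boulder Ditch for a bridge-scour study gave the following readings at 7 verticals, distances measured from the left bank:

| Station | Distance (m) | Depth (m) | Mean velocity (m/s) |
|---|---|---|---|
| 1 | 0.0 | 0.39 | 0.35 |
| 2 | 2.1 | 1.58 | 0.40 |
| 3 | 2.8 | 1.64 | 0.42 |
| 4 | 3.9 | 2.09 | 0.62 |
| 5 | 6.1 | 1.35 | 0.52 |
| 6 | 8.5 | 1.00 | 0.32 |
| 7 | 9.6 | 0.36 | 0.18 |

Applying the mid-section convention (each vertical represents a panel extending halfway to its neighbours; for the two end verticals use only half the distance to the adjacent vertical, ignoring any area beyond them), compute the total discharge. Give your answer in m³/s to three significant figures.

w_1 = (2.1 − 0.0)/2 = 1.05 m; q_1 = 0.35 × 0.39 × 1.05 = 0.1433 m³/s
w_2 = (2.8 − 0.0)/2 = 1.4 m; q_2 = 0.40 × 1.58 × 1.4 = 0.8848 m³/s
w_3 = (3.9 − 2.1)/2 = 0.9 m; q_3 = 0.42 × 1.64 × 0.9 = 0.6199 m³/s
w_4 = (6.1 − 2.8)/2 = 1.65 m; q_4 = 0.62 × 2.09 × 1.65 = 2.138 m³/s
w_5 = (8.5 − 3.9)/2 = 2.3 m; q_5 = 0.52 × 1.35 × 2.3 = 1.615 m³/s
w_6 = (9.6 − 6.1)/2 = 1.75 m; q_6 = 0.32 × 1.00 × 1.75 = 0.5600 m³/s
w_7 = (9.6 − 8.5)/2 = 0.55 m; q_7 = 0.18 × 0.36 × 0.55 = 0.03564 m³/s
Q = Σ qᵢ = 5.996 m³/s

6.00 m³/s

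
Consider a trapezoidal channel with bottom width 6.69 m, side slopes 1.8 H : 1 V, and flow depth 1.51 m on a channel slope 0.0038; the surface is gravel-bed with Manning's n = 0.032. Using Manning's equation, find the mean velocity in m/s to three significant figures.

A = (b + z·y)·y = (6.69 + 1.8×1.51)×1.51 = 14.21 m²
P = b + 2y√(1+z²) = 6.69 + 2×1.51×√(1+1.8²) = 12.91 m
R = A/P = 14.21/12.91 = 1.101 m
Q = (1/n)·A·R^(2/3)·S^(1/2) = (1/0.032) × 14.21 × 1.101^(2/3) × 0.0038^(1/2) = 29.17 m³/s
V = Q/A = 29.17/14.21 = 2.053 m/s

2.05 m/s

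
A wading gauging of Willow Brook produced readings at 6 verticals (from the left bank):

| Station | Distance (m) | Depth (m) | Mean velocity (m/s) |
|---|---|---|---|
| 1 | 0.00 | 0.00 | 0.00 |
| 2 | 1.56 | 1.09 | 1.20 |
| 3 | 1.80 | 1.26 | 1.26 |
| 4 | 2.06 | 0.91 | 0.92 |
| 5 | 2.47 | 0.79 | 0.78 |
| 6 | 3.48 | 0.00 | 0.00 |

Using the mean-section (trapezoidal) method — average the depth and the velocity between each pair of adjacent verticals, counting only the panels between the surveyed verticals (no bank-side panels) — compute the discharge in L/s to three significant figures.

Panel 1-2: Δb = 1.56 m, d̄ = (0.00+1.09)/2 = 0.545, v̄ = (0.00+1.20)/2 = 0.6 → q = 1.56×0.545×0.6 = 0.5101 m³/s
Panel 2-3: Δb = 0.24 m, d̄ = (1.09+1.26)/2 = 1.175, v̄ = (1.20+1.26)/2 = 1.23 → q = 0.24×1.175×1.23 = 0.3469 m³/s
Panel 3-4: Δb = 0.26 m, d̄ = (1.26+0.91)/2 = 1.085, v̄ = (1.26+0.92)/2 = 1.09 → q = 0.26×1.085×1.09 = 0.3075 m³/s
Panel 4-5: Δb = 0.41 m, d̄ = (0.91+0.79)/2 = 0.85, v̄ = (0.92+0.78)/2 = 0.85 → q = 0.41×0.85×0.85 = 0.2962 m³/s
Panel 5-6: Δb = 1.01 m, d̄ = (0.79+0.00)/2 = 0.395, v̄ = (0.78+0.00)/2 = 0.39 → q = 1.01×0.395×0.39 = 0.1556 m³/s
Q = Σ q = 1.616 m³/s
= 1.616 × 1000 = 1616 L/s

1620 L/s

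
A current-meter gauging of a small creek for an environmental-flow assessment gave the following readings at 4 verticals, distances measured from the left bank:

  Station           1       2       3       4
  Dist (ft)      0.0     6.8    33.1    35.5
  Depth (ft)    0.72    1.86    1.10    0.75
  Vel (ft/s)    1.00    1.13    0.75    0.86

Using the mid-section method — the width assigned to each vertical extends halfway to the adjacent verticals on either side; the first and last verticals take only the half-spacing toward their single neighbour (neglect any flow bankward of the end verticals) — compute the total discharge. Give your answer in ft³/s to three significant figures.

49.8 ft³/s

w_1 = (6.8 − 0.0)/2 = 3.4 ft; q_1 = 1.00 × 0.72 × 3.4 = 2.448 ft³/s
w_2 = (33.1 − 0.0)/2 = 16.55 ft; q_2 = 1.13 × 1.86 × 16.55 = 34.78 ft³/s
w_3 = (35.5 − 6.8)/2 = 14.35 ft; q_3 = 0.75 × 1.10 × 14.35 = 11.84 ft³/s
w_4 = (35.5 − 33.1)/2 = 1.2 ft; q_4 = 0.86 × 0.75 × 1.2 = 0.7740 ft³/s
Q = Σ qᵢ = 49.85 ft³/s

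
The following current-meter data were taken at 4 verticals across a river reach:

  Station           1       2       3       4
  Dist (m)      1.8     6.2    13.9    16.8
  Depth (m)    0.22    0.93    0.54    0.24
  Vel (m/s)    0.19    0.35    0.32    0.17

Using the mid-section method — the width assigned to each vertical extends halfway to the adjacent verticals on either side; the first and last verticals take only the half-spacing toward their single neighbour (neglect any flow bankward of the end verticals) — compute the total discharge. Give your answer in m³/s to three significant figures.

w_1 = (6.2 − 1.8)/2 = 2.2 m; q_1 = 0.19 × 0.22 × 2.2 = 0.09196 m³/s
w_2 = (13.9 − 1.8)/2 = 6.05 m; q_2 = 0.35 × 0.93 × 6.05 = 1.969 m³/s
w_3 = (16.8 − 6.2)/2 = 5.3 m; q_3 = 0.32 × 0.54 × 5.3 = 0.9158 m³/s
w_4 = (16.8 − 13.9)/2 = 1.45 m; q_4 = 0.17 × 0.24 × 1.45 = 0.05916 m³/s
Q = Σ qᵢ = 3.036 m³/s

3.04 m³/s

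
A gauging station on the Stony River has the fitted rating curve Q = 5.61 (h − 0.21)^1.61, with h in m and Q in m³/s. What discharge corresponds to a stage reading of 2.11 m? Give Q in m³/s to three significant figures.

15.8 m³/s

Q = 5.61 × (2.11 − 0.21)^1.61 = 5.61 × 1.9^1.61 = 15.77 m³/s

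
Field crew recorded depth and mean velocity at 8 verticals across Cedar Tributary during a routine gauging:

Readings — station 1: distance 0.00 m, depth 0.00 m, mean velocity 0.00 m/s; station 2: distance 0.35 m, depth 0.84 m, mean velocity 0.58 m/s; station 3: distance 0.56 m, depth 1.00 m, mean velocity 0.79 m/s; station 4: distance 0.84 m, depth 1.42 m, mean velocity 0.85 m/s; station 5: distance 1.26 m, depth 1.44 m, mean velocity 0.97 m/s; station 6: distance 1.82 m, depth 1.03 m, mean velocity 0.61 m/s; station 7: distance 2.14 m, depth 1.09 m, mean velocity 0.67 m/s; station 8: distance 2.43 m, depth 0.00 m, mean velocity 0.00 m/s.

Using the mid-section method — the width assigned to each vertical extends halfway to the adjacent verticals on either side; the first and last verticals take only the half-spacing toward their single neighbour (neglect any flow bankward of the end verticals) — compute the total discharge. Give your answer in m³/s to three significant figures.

w_2 = (0.56 − 0.00)/2 = 0.28 m; q_2 = 0.58 × 0.84 × 0.28 = 0.1364 m³/s
w_3 = (0.84 − 0.35)/2 = 0.245 m; q_3 = 0.79 × 1.00 × 0.245 = 0.1936 m³/s
w_4 = (1.26 − 0.56)/2 = 0.35 m; q_4 = 0.85 × 1.42 × 0.35 = 0.4225 m³/s
w_5 = (1.82 − 0.84)/2 = 0.49 m; q_5 = 0.97 × 1.44 × 0.49 = 0.6844 m³/s
w_6 = (2.14 − 1.26)/2 = 0.44 m; q_6 = 0.61 × 1.03 × 0.44 = 0.2765 m³/s
w_7 = (2.43 − 1.82)/2 = 0.305 m; q_7 = 0.67 × 1.09 × 0.305 = 0.2227 m³/s
Stations 1, 8 contribute zero (depth or velocity is 0).
Q = Σ qᵢ = 1.936 m³/s

1.94 m³/s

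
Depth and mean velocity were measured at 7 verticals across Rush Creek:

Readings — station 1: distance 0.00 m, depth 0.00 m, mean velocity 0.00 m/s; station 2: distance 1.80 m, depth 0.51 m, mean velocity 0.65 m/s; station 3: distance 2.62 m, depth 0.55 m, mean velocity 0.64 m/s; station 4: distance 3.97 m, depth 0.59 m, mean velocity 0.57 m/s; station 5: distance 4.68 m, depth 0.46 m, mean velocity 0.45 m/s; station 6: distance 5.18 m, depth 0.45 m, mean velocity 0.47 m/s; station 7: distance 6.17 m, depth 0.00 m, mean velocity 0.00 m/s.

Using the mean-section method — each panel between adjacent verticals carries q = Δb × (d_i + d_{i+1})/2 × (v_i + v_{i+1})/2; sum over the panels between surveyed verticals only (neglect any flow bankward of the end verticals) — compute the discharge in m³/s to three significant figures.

Panel 1-2: Δb = 1.8 m, d̄ = (0.00+0.51)/2 = 0.255, v̄ = (0.00+0.65)/2 = 0.325 → q = 1.8×0.255×0.325 = 0.1492 m³/s
Panel 2-3: Δb = 0.82 m, d̄ = (0.51+0.55)/2 = 0.53, v̄ = (0.65+0.64)/2 = 0.645 → q = 0.82×0.53×0.645 = 0.2803 m³/s
Panel 3-4: Δb = 1.35 m, d̄ = (0.55+0.59)/2 = 0.57, v̄ = (0.64+0.57)/2 = 0.605 → q = 1.35×0.57×0.605 = 0.4655 m³/s
Panel 4-5: Δb = 0.71 m, d̄ = (0.59+0.46)/2 = 0.525, v̄ = (0.57+0.45)/2 = 0.51 → q = 0.71×0.525×0.51 = 0.1901 m³/s
Panel 5-6: Δb = 0.5 m, d̄ = (0.46+0.45)/2 = 0.455, v̄ = (0.45+0.47)/2 = 0.46 → q = 0.5×0.455×0.46 = 0.1047 m³/s
Panel 6-7: Δb = 0.99 m, d̄ = (0.45+0.00)/2 = 0.225, v̄ = (0.47+0.00)/2 = 0.235 → q = 0.99×0.225×0.235 = 0.05235 m³/s
Q = Σ q = 1.242 m³/s

1.24 m³/s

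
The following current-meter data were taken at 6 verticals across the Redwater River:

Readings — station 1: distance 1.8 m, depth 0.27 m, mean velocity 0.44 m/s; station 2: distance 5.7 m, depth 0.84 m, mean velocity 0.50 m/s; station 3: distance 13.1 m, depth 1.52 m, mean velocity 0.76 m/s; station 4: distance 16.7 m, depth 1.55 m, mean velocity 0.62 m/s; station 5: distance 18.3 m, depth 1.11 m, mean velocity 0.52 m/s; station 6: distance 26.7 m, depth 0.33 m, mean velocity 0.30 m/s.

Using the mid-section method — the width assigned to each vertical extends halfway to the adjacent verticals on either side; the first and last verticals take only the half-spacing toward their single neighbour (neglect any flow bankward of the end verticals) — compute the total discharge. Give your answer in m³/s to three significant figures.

14.8 m³/s

w_1 = (5.7 − 1.8)/2 = 1.95 m; q_1 = 0.44 × 0.27 × 1.95 = 0.2317 m³/s
w_2 = (13.1 − 1.8)/2 = 5.65 m; q_2 = 0.50 × 0.84 × 5.65 = 2.373 m³/s
w_3 = (16.7 − 5.7)/2 = 5.5 m; q_3 = 0.76 × 1.52 × 5.5 = 6.354 m³/s
w_4 = (18.3 − 13.1)/2 = 2.6 m; q_4 = 0.62 × 1.55 × 2.6 = 2.499 m³/s
w_5 = (26.7 − 16.7)/2 = 5 m; q_5 = 0.52 × 1.11 × 5 = 2.886 m³/s
w_6 = (26.7 − 18.3)/2 = 4.2 m; q_6 = 0.30 × 0.33 × 4.2 = 0.4158 m³/s
Q = Σ qᵢ = 14.76 m³/s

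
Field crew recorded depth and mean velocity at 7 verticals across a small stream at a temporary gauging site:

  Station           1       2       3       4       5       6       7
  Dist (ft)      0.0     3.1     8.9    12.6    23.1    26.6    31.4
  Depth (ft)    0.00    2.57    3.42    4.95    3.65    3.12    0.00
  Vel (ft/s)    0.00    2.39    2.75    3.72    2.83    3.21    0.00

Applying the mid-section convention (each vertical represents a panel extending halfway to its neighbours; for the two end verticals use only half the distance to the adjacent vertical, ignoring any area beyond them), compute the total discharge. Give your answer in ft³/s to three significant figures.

317 ft³/s

w_2 = (8.9 − 0.0)/2 = 4.45 ft; q_2 = 2.39 × 2.57 × 4.45 = 27.33 ft³/s
w_3 = (12.6 − 3.1)/2 = 4.75 ft; q_3 = 2.75 × 3.42 × 4.75 = 44.67 ft³/s
w_4 = (23.1 − 8.9)/2 = 7.1 ft; q_4 = 3.72 × 4.95 × 7.1 = 130.7 ft³/s
w_5 = (26.6 − 12.6)/2 = 7 ft; q_5 = 2.83 × 3.65 × 7 = 72.31 ft³/s
w_6 = (31.4 − 23.1)/2 = 4.15 ft; q_6 = 3.21 × 3.12 × 4.15 = 41.56 ft³/s
Stations 1, 7 contribute zero (depth or velocity is 0).
Q = Σ qᵢ = 316.6 ft³/s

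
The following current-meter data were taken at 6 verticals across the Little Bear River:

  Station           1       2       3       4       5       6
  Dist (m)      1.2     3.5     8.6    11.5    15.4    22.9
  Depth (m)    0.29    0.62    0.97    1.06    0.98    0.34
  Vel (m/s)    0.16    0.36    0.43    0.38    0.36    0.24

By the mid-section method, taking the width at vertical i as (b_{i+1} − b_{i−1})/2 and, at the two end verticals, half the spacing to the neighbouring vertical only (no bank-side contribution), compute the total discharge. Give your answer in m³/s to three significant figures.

w_1 = (3.5 − 1.2)/2 = 1.15 m; q_1 = 0.16 × 0.29 × 1.15 = 0.05336 m³/s
w_2 = (8.6 − 1.2)/2 = 3.7 m; q_2 = 0.36 × 0.62 × 3.7 = 0.8258 m³/s
w_3 = (11.5 − 3.5)/2 = 4 m; q_3 = 0.43 × 0.97 × 4 = 1.668 m³/s
w_4 = (15.4 − 8.6)/2 = 3.4 m; q_4 = 0.38 × 1.06 × 3.4 = 1.370 m³/s
w_5 = (22.9 − 11.5)/2 = 5.7 m; q_5 = 0.36 × 0.98 × 5.7 = 2.011 m³/s
w_6 = (22.9 − 15.4)/2 = 3.75 m; q_6 = 0.24 × 0.34 × 3.75 = 0.3060 m³/s
Q = Σ qᵢ = 6.234 m³/s

6.23 m³/s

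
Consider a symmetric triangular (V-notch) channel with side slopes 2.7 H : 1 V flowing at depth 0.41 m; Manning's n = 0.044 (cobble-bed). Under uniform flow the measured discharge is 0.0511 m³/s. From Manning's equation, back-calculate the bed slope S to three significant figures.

A = z·y² = 2.7×0.41² = 0.4539 m²
P = 2y√(1+z²) = 2×0.41×√(1+2.7²) = 2.361 m
R = A/P = 0.4539/2.361 = 0.1922 m
S = (Q·n / (1·A·R^(2/3)))² = (0.0511×0.044 / (1×0.4539×0.3331))² = 0.0002212

0.000221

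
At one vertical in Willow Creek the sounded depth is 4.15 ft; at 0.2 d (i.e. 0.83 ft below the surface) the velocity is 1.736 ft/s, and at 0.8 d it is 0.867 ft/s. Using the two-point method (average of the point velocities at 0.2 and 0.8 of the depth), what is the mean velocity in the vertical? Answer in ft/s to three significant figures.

1.30 ft/s

v̄ = (1.736 + 0.867) / 2 = 1.302 ft/s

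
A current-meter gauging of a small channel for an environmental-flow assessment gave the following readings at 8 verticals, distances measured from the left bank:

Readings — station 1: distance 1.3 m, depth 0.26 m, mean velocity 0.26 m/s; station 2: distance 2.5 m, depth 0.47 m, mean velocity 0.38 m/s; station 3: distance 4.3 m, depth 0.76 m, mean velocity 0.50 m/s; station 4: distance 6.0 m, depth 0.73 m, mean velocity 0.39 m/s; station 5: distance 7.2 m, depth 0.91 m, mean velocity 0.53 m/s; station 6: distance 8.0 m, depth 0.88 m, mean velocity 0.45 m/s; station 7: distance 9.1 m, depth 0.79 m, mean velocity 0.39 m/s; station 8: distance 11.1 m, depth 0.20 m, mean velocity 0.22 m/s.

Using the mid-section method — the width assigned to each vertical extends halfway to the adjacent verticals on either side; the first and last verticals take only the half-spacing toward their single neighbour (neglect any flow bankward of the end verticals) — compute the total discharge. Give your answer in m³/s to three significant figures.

w_1 = (2.5 − 1.3)/2 = 0.6 m; q_1 = 0.26 × 0.26 × 0.6 = 0.04056 m³/s
w_2 = (4.3 − 1.3)/2 = 1.5 m; q_2 = 0.38 × 0.47 × 1.5 = 0.2679 m³/s
w_3 = (6.0 − 2.5)/2 = 1.75 m; q_3 = 0.50 × 0.76 × 1.75 = 0.6650 m³/s
w_4 = (7.2 − 4.3)/2 = 1.45 m; q_4 = 0.39 × 0.73 × 1.45 = 0.4128 m³/s
w_5 = (8.0 − 6.0)/2 = 1 m; q_5 = 0.53 × 0.91 × 1 = 0.4823 m³/s
w_6 = (9.1 − 7.2)/2 = 0.95 m; q_6 = 0.45 × 0.88 × 0.95 = 0.3762 m³/s
w_7 = (11.1 − 8.0)/2 = 1.55 m; q_7 = 0.39 × 0.79 × 1.55 = 0.4776 m³/s
w_8 = (11.1 − 9.1)/2 = 1 m; q_8 = 0.22 × 0.20 × 1 = 0.04400 m³/s
Q = Σ qᵢ = 2.766 m³/s

2.77 m³/s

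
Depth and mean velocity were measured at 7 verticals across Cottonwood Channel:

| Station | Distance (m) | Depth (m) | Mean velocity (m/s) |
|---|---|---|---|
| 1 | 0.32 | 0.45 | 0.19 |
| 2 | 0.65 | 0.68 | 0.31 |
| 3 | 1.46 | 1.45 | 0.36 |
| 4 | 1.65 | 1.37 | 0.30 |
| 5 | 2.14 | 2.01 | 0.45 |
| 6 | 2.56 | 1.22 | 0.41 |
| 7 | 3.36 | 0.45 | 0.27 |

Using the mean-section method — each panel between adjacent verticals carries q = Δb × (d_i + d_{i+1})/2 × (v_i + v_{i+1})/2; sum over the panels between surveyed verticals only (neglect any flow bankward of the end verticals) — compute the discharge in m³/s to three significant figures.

1.25 m³/s

Panel 1-2: Δb = 0.33 m, d̄ = (0.45+0.68)/2 = 0.565, v̄ = (0.19+0.31)/2 = 0.25 → q = 0.33×0.565×0.25 = 0.04661 m³/s
Panel 2-3: Δb = 0.81 m, d̄ = (0.68+1.45)/2 = 1.065, v̄ = (0.31+0.36)/2 = 0.335 → q = 0.81×1.065×0.335 = 0.2890 m³/s
Panel 3-4: Δb = 0.19 m, d̄ = (1.45+1.37)/2 = 1.41, v̄ = (0.36+0.30)/2 = 0.33 → q = 0.19×1.41×0.33 = 0.08841 m³/s
Panel 4-5: Δb = 0.49 m, d̄ = (1.37+2.01)/2 = 1.69, v̄ = (0.30+0.45)/2 = 0.375 → q = 0.49×1.69×0.375 = 0.3105 m³/s
Panel 5-6: Δb = 0.42 m, d̄ = (2.01+1.22)/2 = 1.615, v̄ = (0.45+0.41)/2 = 0.43 → q = 0.42×1.615×0.43 = 0.2917 m³/s
Panel 6-7: Δb = 0.8 m, d̄ = (1.22+0.45)/2 = 0.835, v̄ = (0.41+0.27)/2 = 0.34 → q = 0.8×0.835×0.34 = 0.2271 m³/s
Q = Σ q = 1.253 m³/s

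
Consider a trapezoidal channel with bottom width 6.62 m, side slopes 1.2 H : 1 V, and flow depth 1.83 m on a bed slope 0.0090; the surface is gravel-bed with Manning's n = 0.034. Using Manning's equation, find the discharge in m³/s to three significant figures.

A = (b + z·y)·y = (6.62 + 1.2×1.83)×1.83 = 16.13 m²
P = b + 2y√(1+z²) = 6.62 + 2×1.83×√(1+1.2²) = 12.34 m
R = A/P = 16.13/12.34 = 1.308 m
Q = (1/n)·A·R^(2/3)·S^(1/2) = (1/0.034) × 16.13 × 1.308^(2/3) × 0.0090^(1/2) = 53.83 m³/s

53.8 m³/s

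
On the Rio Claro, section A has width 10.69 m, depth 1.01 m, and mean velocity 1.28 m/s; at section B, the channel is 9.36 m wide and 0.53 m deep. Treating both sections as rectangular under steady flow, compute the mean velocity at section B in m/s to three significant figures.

2.79 m/s

Q = A₁V₁ = (10.69×1.01) × 1.28 = 13.82 m³/s
A₂ = 9.36 × 0.53 = 4.961 m²
V₂ = Q/A₂ = 13.82/4.961 = 2.786 m/s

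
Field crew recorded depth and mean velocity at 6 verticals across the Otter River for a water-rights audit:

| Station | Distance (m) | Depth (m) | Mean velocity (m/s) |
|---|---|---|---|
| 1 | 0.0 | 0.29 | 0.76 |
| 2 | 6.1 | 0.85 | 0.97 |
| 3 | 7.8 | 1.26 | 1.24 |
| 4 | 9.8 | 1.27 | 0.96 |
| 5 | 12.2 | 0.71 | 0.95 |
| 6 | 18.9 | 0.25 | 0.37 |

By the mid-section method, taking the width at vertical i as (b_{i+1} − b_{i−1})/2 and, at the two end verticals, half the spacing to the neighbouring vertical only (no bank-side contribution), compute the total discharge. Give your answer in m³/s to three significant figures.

w_1 = (6.1 − 0.0)/2 = 3.05 m; q_1 = 0.76 × 0.29 × 3.05 = 0.6722 m³/s
w_2 = (7.8 − 0.0)/2 = 3.9 m; q_2 = 0.97 × 0.85 × 3.9 = 3.216 m³/s
w_3 = (9.8 − 6.1)/2 = 1.85 m; q_3 = 1.24 × 1.26 × 1.85 = 2.890 m³/s
w_4 = (12.2 − 7.8)/2 = 2.2 m; q_4 = 0.96 × 1.27 × 2.2 = 2.682 m³/s
w_5 = (18.9 − 9.8)/2 = 4.55 m; q_5 = 0.95 × 0.71 × 4.55 = 3.069 m³/s
w_6 = (18.9 − 12.2)/2 = 3.35 m; q_6 = 0.37 × 0.25 × 3.35 = 0.3099 m³/s
Q = Σ qᵢ = 12.84 m³/s

12.8 m³/s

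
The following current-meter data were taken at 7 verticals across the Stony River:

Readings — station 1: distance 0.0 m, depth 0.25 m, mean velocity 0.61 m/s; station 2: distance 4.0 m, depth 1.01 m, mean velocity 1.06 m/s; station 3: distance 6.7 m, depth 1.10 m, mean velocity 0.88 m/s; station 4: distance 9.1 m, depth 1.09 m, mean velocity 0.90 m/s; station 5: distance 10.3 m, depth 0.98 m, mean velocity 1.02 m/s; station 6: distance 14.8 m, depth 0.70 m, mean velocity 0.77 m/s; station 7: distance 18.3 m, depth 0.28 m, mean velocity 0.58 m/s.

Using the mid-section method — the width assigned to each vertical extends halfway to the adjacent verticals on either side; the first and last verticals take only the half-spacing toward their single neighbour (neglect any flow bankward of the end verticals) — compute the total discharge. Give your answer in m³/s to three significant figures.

13.4 m³/s

w_1 = (4.0 − 0.0)/2 = 2 m; q_1 = 0.61 × 0.25 × 2 = 0.3050 m³/s
w_2 = (6.7 − 0.0)/2 = 3.35 m; q_2 = 1.06 × 1.01 × 3.35 = 3.587 m³/s
w_3 = (9.1 − 4.0)/2 = 2.55 m; q_3 = 0.88 × 1.10 × 2.55 = 2.468 m³/s
w_4 = (10.3 − 6.7)/2 = 1.8 m; q_4 = 0.90 × 1.09 × 1.8 = 1.766 m³/s
w_5 = (14.8 − 9.1)/2 = 2.85 m; q_5 = 1.02 × 0.98 × 2.85 = 2.849 m³/s
w_6 = (18.3 − 10.3)/2 = 4 m; q_6 = 0.77 × 0.70 × 4 = 2.156 m³/s
w_7 = (18.3 − 14.8)/2 = 1.75 m; q_7 = 0.58 × 0.28 × 1.75 = 0.2842 m³/s
Q = Σ qᵢ = 13.41 m³/s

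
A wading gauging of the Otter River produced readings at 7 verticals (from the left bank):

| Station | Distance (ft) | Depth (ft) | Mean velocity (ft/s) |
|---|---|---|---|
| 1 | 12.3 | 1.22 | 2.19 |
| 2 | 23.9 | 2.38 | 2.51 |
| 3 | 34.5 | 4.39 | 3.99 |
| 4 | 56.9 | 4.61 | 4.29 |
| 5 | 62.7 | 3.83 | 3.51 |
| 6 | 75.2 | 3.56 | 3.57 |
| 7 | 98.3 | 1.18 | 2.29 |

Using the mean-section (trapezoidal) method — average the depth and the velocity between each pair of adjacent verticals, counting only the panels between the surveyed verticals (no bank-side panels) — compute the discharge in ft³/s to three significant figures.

1000 ft³/s

Panel 1-2: Δb = 11.6 ft, d̄ = (1.22+2.38)/2 = 1.8, v̄ = (2.19+2.51)/2 = 2.35 → q = 11.6×1.8×2.35 = 49.07 ft³/s
Panel 2-3: Δb = 10.6 ft, d̄ = (2.38+4.39)/2 = 3.385, v̄ = (2.51+3.99)/2 = 3.25 → q = 10.6×3.385×3.25 = 116.6 ft³/s
Panel 3-4: Δb = 22.4 ft, d̄ = (4.39+4.61)/2 = 4.5, v̄ = (3.99+4.29)/2 = 4.14 → q = 22.4×4.5×4.14 = 417.3 ft³/s
Panel 4-5: Δb = 5.8 ft, d̄ = (4.61+3.83)/2 = 4.22, v̄ = (4.29+3.51)/2 = 3.9 → q = 5.8×4.22×3.9 = 95.46 ft³/s
Panel 5-6: Δb = 12.5 ft, d̄ = (3.83+3.56)/2 = 3.695, v̄ = (3.51+3.57)/2 = 3.54 → q = 12.5×3.695×3.54 = 163.5 ft³/s
Panel 6-7: Δb = 23.1 ft, d̄ = (3.56+1.18)/2 = 2.37, v̄ = (3.57+2.29)/2 = 2.93 → q = 23.1×2.37×2.93 = 160.4 ft³/s
Q = Σ q = 1002 ft³/s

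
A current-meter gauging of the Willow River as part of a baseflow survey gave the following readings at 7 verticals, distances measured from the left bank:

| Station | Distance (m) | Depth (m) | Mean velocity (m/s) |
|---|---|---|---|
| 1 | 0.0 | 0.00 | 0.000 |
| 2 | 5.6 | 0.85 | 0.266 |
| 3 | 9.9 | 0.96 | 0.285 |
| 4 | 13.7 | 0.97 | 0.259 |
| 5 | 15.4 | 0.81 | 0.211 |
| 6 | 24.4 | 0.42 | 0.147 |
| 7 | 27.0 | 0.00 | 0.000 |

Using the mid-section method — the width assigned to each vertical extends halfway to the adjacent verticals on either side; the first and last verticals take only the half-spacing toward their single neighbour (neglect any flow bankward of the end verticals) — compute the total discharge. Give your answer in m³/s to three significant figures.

w_2 = (9.9 − 0.0)/2 = 4.95 m; q_2 = 0.266 × 0.85 × 4.95 = 1.119 m³/s
w_3 = (13.7 − 5.6)/2 = 4.05 m; q_3 = 0.285 × 0.96 × 4.05 = 1.108 m³/s
w_4 = (15.4 − 9.9)/2 = 2.75 m; q_4 = 0.259 × 0.97 × 2.75 = 0.6909 m³/s
w_5 = (24.4 − 13.7)/2 = 5.35 m; q_5 = 0.211 × 0.81 × 5.35 = 0.9144 m³/s
w_6 = (27.0 − 15.4)/2 = 5.8 m; q_6 = 0.147 × 0.42 × 5.8 = 0.3581 m³/s
Stations 1, 7 contribute zero (depth or velocity is 0).
Q = Σ qᵢ = 4.191 m³/s

4.19 m³/s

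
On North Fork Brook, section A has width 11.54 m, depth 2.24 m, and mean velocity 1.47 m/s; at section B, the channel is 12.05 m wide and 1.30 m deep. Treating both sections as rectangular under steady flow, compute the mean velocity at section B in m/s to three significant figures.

Q = A₁V₁ = (11.54×2.24) × 1.47 = 38.00 m³/s
A₂ = 12.05 × 1.30 = 15.67 m²
V₂ = Q/A₂ = 38.00/15.67 = 2.426 m/s

2.43 m/s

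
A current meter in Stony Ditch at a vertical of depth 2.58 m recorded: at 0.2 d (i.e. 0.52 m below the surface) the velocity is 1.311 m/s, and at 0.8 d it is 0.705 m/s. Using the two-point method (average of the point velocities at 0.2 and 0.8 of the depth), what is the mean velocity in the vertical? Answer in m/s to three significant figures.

v̄ = (1.311 + 0.705) / 2 = 1.008 m/s

1.01 m/s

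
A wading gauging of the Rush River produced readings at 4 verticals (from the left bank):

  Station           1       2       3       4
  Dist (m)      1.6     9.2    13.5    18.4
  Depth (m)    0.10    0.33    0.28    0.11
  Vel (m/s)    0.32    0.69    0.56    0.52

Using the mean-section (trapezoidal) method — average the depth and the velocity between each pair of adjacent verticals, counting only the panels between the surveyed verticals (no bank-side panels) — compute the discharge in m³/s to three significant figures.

Panel 1-2: Δb = 7.6 m, d̄ = (0.10+0.33)/2 = 0.215, v̄ = (0.32+0.69)/2 = 0.505 → q = 7.6×0.215×0.505 = 0.8252 m³/s
Panel 2-3: Δb = 4.3 m, d̄ = (0.33+0.28)/2 = 0.305, v̄ = (0.69+0.56)/2 = 0.625 → q = 4.3×0.305×0.625 = 0.8197 m³/s
Panel 3-4: Δb = 4.9 m, d̄ = (0.28+0.11)/2 = 0.195, v̄ = (0.56+0.52)/2 = 0.54 → q = 4.9×0.195×0.54 = 0.5160 m³/s
Q = Σ q = 2.161 m³/s

2.16 m³/s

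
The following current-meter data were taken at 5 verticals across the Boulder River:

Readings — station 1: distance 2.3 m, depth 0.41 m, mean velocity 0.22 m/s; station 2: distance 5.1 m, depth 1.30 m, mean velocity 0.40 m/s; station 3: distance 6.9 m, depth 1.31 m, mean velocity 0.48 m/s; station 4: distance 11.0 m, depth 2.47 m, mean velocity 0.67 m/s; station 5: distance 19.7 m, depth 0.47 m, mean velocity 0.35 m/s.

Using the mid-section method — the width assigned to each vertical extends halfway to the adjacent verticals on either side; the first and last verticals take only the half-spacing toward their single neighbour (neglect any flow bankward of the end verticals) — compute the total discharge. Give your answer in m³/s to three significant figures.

w_1 = (5.1 − 2.3)/2 = 1.4 m; q_1 = 0.22 × 0.41 × 1.4 = 0.1263 m³/s
w_2 = (6.9 − 2.3)/2 = 2.3 m; q_2 = 0.40 × 1.30 × 2.3 = 1.196 m³/s
w_3 = (11.0 − 5.1)/2 = 2.95 m; q_3 = 0.48 × 1.31 × 2.95 = 1.855 m³/s
w_4 = (19.7 − 6.9)/2 = 6.4 m; q_4 = 0.67 × 2.47 × 6.4 = 10.59 m³/s
w_5 = (19.7 − 11.0)/2 = 4.35 m; q_5 = 0.35 × 0.47 × 4.35 = 0.7156 m³/s
Q = Σ qᵢ = 14.48 m³/s

14.5 m³/s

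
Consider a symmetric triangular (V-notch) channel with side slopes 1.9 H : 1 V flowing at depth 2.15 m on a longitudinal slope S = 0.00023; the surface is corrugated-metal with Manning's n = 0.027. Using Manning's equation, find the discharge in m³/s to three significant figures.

A = z·y² = 1.9×2.15² = 8.783 m²
P = 2y√(1+z²) = 2×2.15×√(1+1.9²) = 9.232 m
R = A/P = 8.783/9.232 = 0.9513 m
Q = (1/n)·A·R^(2/3)·S^(1/2) = (1/0.027) × 8.783 × 0.9513^(2/3) × 0.00023^(1/2) = 4.772 m³/s

4.77 m³/s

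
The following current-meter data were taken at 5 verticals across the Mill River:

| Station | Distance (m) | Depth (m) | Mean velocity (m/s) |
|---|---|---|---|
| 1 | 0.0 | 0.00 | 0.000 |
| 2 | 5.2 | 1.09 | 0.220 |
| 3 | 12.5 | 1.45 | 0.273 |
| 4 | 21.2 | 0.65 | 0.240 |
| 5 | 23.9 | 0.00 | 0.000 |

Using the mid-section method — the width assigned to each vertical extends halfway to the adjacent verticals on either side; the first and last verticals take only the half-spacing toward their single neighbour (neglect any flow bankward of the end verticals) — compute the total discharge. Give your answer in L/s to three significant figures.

5550 L/s

w_2 = (12.5 − 0.0)/2 = 6.25 m; q_2 = 0.220 × 1.09 × 6.25 = 1.499 m³/s
w_3 = (21.2 − 5.2)/2 = 8 m; q_3 = 0.273 × 1.45 × 8 = 3.167 m³/s
w_4 = (23.9 − 12.5)/2 = 5.7 m; q_4 = 0.240 × 0.65 × 5.7 = 0.8892 m³/s
Stations 1, 5 contribute zero (depth or velocity is 0).
Q = Σ qᵢ = 5.555 m³/s
= 5.555 × 1000 = 5555 L/s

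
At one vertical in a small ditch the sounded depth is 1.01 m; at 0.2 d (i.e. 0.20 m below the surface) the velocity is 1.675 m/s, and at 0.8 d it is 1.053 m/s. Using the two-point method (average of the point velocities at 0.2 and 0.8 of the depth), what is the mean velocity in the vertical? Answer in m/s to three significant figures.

v̄ = (1.675 + 1.053) / 2 = 1.364 m/s

1.36 m/s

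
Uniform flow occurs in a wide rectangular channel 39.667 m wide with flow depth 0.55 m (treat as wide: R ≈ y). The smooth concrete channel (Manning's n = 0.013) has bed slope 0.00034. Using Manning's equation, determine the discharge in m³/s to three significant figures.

20.8 m³/s

A = b·y = 39.667 × 0.55 = 21.82 m²
Wide channel: R ≈ y = 0.55 m
Q = (1/n)·A·R^(2/3)·S^(1/2) = (1/0.013) × 21.82 × 0.5500^(2/3) × 0.00034^(1/2) = 20.77 m³/s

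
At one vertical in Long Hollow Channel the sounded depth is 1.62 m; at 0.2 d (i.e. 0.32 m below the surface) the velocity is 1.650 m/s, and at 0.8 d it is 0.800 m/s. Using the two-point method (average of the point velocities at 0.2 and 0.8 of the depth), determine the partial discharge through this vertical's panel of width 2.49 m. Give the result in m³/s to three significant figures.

4.94 m³/s

v̄ = (1.650 + 0.800) / 2 = 1.225 m/s
q = v̄ × d × w = 1.225 × 1.62 × 2.49 = 4.941 m³/s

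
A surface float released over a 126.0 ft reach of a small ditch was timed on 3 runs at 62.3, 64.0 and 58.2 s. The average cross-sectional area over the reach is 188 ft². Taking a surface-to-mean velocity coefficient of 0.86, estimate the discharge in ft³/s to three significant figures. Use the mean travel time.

t̄ = (62.3 + 64.0 + 58.2) / 3 = 61.5 s
v_surface = L / t̄ = 126.0 / 61.5 = 2.049 ft/s
v_mean = 0.86 × 2.049 = 1.762 ft/s
Q = A × v_mean = 188 × 1.762 = 331.2 ft³/s

331 ft³/s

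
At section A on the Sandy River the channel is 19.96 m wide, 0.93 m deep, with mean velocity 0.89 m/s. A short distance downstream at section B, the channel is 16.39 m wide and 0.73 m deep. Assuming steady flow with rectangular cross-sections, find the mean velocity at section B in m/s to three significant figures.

Q = A₁V₁ = (19.96×0.93) × 0.89 = 16.52 m³/s
A₂ = 16.39 × 0.73 = 11.96 m²
V₂ = Q/A₂ = 16.52/11.96 = 1.381 m/s

1.38 m/s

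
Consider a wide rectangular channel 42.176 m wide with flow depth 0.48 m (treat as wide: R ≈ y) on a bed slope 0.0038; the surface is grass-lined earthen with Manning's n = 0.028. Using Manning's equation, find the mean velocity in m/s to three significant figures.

A = b·y = 42.176 × 0.48 = 20.24 m²
Wide channel: R ≈ y = 0.48 m
Q = (1/n)·A·R^(2/3)·S^(1/2) = (1/0.028) × 20.24 × 0.4800^(2/3) × 0.0038^(1/2) = 27.32 m³/s
V = Q/A = 27.32/20.24 = 1.350 m/s

1.35 m/s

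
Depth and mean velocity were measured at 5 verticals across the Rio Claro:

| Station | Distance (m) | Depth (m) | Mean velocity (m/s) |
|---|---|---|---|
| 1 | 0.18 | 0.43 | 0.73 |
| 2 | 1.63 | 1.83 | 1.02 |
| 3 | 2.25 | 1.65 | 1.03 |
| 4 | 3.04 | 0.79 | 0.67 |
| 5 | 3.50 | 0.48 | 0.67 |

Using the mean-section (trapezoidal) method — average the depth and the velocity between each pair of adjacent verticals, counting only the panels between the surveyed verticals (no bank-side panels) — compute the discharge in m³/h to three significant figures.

Panel 1-2: Δb = 1.45 m, d̄ = (0.43+1.83)/2 = 1.13, v̄ = (0.73+1.02)/2 = 0.875 → q = 1.45×1.13×0.875 = 1.434 m³/s
Panel 2-3: Δb = 0.62 m, d̄ = (1.83+1.65)/2 = 1.74, v̄ = (1.02+1.03)/2 = 1.025 → q = 0.62×1.74×1.025 = 1.106 m³/s
Panel 3-4: Δb = 0.79 m, d̄ = (1.65+0.79)/2 = 1.22, v̄ = (1.03+0.67)/2 = 0.85 → q = 0.79×1.22×0.85 = 0.8192 m³/s
Panel 4-5: Δb = 0.46 m, d̄ = (0.79+0.48)/2 = 0.635, v̄ = (0.67+0.67)/2 = 0.67 → q = 0.46×0.635×0.67 = 0.1957 m³/s
Q = Σ q = 3.554 m³/s
= 3.554 × 3600 = 12800 m³/h

12800 m³/h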